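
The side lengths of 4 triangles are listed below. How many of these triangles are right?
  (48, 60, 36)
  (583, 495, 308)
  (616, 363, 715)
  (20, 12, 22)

(48,60,36): 36²+48² = 3600 = 60² → right
(583,495,308): 308²+495² = 339889 = 583² → right
(616,363,715): 363²+616² = 511225 = 715² → right
(20,12,22): 12²+20² = 544 > 484 = 22² → acute
3 of the 4 are right.

3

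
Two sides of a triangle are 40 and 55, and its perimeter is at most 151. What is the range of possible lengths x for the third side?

15 < x ≤ 56

Triangle inequality alone gives 15 < x < 95.
The perimeter condition gives x ≤ 151 − 40 − 55 = 56.
Intersecting the two: 15 < x ≤ 56.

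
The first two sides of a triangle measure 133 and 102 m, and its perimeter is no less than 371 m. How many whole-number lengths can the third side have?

Triangle inequality: 31 < x < 235. Perimeter ≥ 371 gives x ≥ 371 − 133 − 102 = 136.
So 136 ≤ x < 235; integers 136 through 234: 99 values.

99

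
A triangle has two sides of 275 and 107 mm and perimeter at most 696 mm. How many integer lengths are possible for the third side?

Triangle inequality: 168 < x < 382. Perimeter ≤ 696 gives x ≤ 696 − 275 − 107 = 314.
So 168 < x ≤ 314; integers 169 through 314: 146 values.

146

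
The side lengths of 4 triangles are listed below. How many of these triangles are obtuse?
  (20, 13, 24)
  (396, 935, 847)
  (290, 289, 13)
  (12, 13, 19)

(20,13,24): 13²+20² = 569 < 576 = 24² → obtuse
(396,935,847): 396²+847² = 874225 = 935² → right
(290,289,13): 13²+289² = 83690 < 84100 = 290² → obtuse
(12,13,19): 12²+13² = 313 < 361 = 19² → obtuse
3 of the 4 are obtuse.

3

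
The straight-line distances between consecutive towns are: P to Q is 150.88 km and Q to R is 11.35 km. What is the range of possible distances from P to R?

By the triangle inequality, |150.88 − 11.35| ≤ PR ≤ 150.88 + 11.35.

139.53 ≤ PR ≤ 162.23 km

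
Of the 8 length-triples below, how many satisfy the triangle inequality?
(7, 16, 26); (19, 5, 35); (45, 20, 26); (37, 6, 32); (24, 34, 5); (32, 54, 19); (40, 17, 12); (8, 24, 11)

(7,16,26): 7+16 ≤ 26 → not valid
(5,19,35): 5+19 ≤ 35 → not valid
(20,26,45): 20+26 > 45 → valid
(6,32,37): 6+32 > 37 → valid
(5,24,34): 5+24 ≤ 34 → not valid
(19,32,54): 19+32 ≤ 54 → not valid
(12,17,40): 12+17 ≤ 40 → not valid
(8,11,24): 8+11 ≤ 24 → not valid
2 of the 8 triples form a triangle.

2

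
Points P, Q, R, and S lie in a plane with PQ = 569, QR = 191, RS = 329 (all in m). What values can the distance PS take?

49 ≤ PS ≤ 1089 m

The maximum is all hops collinear in one direction: 569 + 191 + 329 = 1089.
The longest hop is 569; the others sum to 520. Folding the others back against it leaves at least 569 − 520 = 49.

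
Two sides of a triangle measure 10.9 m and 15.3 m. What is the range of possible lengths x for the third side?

4.4 < x < 26.2 (m)

By the triangle inequality, x must be less than 10.9 + 15.3 = 26.2 and greater than |10.9 − 15.3| = 4.4.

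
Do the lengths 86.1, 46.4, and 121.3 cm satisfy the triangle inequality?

The longest side is 121.3, and the other two sum to 132.5.
Since 132.5 > 121.3, the triangle inequality holds.

Yes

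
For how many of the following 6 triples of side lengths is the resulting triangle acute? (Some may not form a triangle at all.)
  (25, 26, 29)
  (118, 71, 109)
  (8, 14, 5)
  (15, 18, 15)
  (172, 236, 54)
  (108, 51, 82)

(25,26,29): 25²+26² = 1301 > 841 = 29² → acute
(118,71,109): 71²+109² = 16922 > 13924 = 118² → acute
(8,14,5): 5+8 ≤ 14, not a triangle
(15,18,15): 15²+15² = 450 > 324 = 18² → acute
(172,236,54): 54+172 ≤ 236, not a triangle
(108,51,82): 51²+82² = 9325 < 11664 = 108² → obtuse
3 of the 6 are acute.

3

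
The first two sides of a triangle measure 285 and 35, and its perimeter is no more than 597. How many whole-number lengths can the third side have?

Triangle inequality: 250 < x < 320. Perimeter ≤ 597 gives x ≤ 597 − 285 − 35 = 277.
So 250 < x ≤ 277; integers 251 through 277: 27 values.

27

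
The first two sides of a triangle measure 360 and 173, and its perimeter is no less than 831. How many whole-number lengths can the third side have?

Triangle inequality: 187 < x < 533. Perimeter ≥ 831 gives x ≥ 831 − 360 − 173 = 298.
So 298 ≤ x < 533; integers 298 through 532: 235 values.

235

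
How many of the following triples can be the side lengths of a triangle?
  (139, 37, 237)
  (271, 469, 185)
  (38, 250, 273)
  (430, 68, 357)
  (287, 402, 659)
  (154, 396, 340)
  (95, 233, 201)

(37,139,237): 37+139 ≤ 237 → not valid
(185,271,469): 185+271 ≤ 469 → not valid
(38,250,273): 38+250 > 273 → valid
(68,357,430): 68+357 ≤ 430 → not valid
(287,402,659): 287+402 > 659 → valid
(154,340,396): 154+340 > 396 → valid
(95,201,233): 95+201 > 233 → valid
4 of the 7 triples form a triangle.

4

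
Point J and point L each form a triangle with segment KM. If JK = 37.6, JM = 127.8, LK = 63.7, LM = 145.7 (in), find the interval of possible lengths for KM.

From triangle JKM: |37.6 − 127.8| < KM < 37.6 + 127.8, i.e. 90.2 < KM < 165.4.
From triangle LKM: 82.0 < KM < 209.4.
Both must hold, so KM lies in the intersection.

90.2 < KM < 165.4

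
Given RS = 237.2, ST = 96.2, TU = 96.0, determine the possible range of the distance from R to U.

45.0 ≤ RU ≤ 429.4

The maximum is all hops collinear in one direction: 237.2 + 96.2 + 96.0 = 429.4.
The longest hop is 237.2; the others sum to 192.2. Folding the others back against it leaves at least 237.2 − 192.2 = 45.0.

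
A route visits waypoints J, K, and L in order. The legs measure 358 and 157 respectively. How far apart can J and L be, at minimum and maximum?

201 ≤ JL ≤ 515

By the triangle inequality, |358 − 157| ≤ JL ≤ 358 + 157.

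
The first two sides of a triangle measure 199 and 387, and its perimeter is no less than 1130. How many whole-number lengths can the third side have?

Triangle inequality: 188 < x < 586. Perimeter ≥ 1130 gives x ≥ 1130 − 199 − 387 = 544.
So 544 ≤ x < 586; integers 544 through 585: 42 values.

42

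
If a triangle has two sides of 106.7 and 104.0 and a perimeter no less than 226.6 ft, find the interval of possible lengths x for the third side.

15.9 ≤ x < 210.7

Triangle inequality alone gives 2.7 < x < 210.7.
The perimeter condition gives x ≥ 226.6 − 106.7 − 104.0 = 15.9.
Intersecting the two: 15.9 ≤ x < 210.7.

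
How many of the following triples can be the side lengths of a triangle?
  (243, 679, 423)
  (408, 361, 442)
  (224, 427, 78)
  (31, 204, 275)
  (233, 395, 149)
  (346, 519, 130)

(243,423,679): 243+423 ≤ 679 → not valid
(361,408,442): 361+408 > 442 → valid
(78,224,427): 78+224 ≤ 427 → not valid
(31,204,275): 31+204 ≤ 275 → not valid
(149,233,395): 149+233 ≤ 395 → not valid
(130,346,519): 130+346 ≤ 519 → not valid
1 of the 6 triples forms a triangle.

1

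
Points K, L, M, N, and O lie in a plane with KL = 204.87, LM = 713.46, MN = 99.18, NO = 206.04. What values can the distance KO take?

203.37 ≤ KO ≤ 1223.55

The maximum is all hops collinear in one direction: 204.87 + 713.46 + 99.18 + 206.04 = 1223.55.
The longest hop is 713.46; the others sum to 510.09. Folding the others back against it leaves at least 713.46 − 510.09 = 203.37.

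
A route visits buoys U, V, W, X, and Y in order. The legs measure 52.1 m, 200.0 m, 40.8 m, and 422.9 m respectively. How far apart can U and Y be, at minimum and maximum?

130.0 ≤ UY ≤ 715.8 m

The maximum is all hops collinear in one direction: 52.1 + 200.0 + 40.8 + 422.9 = 715.8.
The longest hop is 422.9; the others sum to 292.9. Folding the others back against it leaves at least 422.9 − 292.9 = 130.0.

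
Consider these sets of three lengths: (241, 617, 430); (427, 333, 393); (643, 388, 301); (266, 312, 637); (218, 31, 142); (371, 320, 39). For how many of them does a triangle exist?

3

(241,430,617): 241+430 > 617 → valid
(333,393,427): 333+393 > 427 → valid
(301,388,643): 301+388 > 643 → valid
(266,312,637): 266+312 ≤ 637 → not valid
(31,142,218): 31+142 ≤ 218 → not valid
(39,320,371): 39+320 ≤ 371 → not valid
3 of the 6 triples form a triangle.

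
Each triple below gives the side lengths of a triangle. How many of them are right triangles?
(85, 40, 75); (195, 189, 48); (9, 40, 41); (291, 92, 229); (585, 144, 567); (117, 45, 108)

5

(85,40,75): 40²+75² = 7225 = 85² → right
(195,189,48): 48²+189² = 38025 = 195² → right
(9,40,41): 9²+40² = 1681 = 41² → right
(291,92,229): 92²+229² = 60905 < 84681 = 291² → obtuse
(585,144,567): 144²+567² = 342225 = 585² → right
(117,45,108): 45²+108² = 13689 = 117² → right
5 of the 6 are right.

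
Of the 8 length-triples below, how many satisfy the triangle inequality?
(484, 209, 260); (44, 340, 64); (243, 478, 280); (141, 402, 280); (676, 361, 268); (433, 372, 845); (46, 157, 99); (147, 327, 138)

(209,260,484): 209+260 ≤ 484 → not valid
(44,64,340): 44+64 ≤ 340 → not valid
(243,280,478): 243+280 > 478 → valid
(141,280,402): 141+280 > 402 → valid
(268,361,676): 268+361 ≤ 676 → not valid
(372,433,845): 372+433 ≤ 845 → not valid
(46,99,157): 46+99 ≤ 157 → not valid
(138,147,327): 138+147 ≤ 327 → not valid
2 of the 8 triples form a triangle.

2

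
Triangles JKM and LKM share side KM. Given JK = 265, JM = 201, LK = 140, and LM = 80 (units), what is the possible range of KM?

From triangle JKM: |265 − 201| < KM < 265 + 201, i.e. 64 < KM < 466.
From triangle LKM: 60 < KM < 220.
Both must hold, so KM lies in the intersection.

64 < KM < 220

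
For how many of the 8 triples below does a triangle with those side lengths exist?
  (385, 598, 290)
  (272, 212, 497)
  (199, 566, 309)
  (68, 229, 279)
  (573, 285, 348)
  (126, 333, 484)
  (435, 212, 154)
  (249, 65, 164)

3

(290,385,598): 290+385 > 598 → valid
(212,272,497): 212+272 ≤ 497 → not valid
(199,309,566): 199+309 ≤ 566 → not valid
(68,229,279): 68+229 > 279 → valid
(285,348,573): 285+348 > 573 → valid
(126,333,484): 126+333 ≤ 484 → not valid
(154,212,435): 154+212 ≤ 435 → not valid
(65,164,249): 65+164 ≤ 249 → not valid
3 of the 8 triples form a triangle.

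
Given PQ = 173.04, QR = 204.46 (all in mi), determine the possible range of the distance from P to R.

By the triangle inequality, |173.04 − 204.46| ≤ PR ≤ 173.04 + 204.46.

31.42 ≤ PR ≤ 377.50 mi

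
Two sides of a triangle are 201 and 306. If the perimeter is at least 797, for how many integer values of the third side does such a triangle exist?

Triangle inequality: 105 < x < 507. Perimeter ≥ 797 gives x ≥ 797 − 201 − 306 = 290.
So 290 ≤ x < 507; integers 290 through 506: 217 values.

217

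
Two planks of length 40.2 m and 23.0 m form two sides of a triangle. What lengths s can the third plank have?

By the triangle inequality, s must be less than 40.2 + 23.0 = 63.2 and greater than |40.2 − 23.0| = 17.2.

17.2 < s < 63.2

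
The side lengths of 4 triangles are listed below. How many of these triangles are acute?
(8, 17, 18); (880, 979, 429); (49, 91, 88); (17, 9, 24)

2

(8,17,18): 8²+17² = 353 > 324 = 18² → acute
(880,979,429): 429²+880² = 958441 = 979² → right
(49,91,88): 49²+88² = 10145 > 8281 = 91² → acute
(17,9,24): 9²+17² = 370 < 576 = 24² → obtuse
2 of the 4 are acute.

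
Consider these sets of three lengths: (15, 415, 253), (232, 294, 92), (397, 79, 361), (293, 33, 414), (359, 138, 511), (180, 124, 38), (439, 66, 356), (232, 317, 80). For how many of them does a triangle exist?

2

(15,253,415): 15+253 ≤ 415 → not valid
(92,232,294): 92+232 > 294 → valid
(79,361,397): 79+361 > 397 → valid
(33,293,414): 33+293 ≤ 414 → not valid
(138,359,511): 138+359 ≤ 511 → not valid
(38,124,180): 38+124 ≤ 180 → not valid
(66,356,439): 66+356 ≤ 439 → not valid
(80,232,317): 80+232 ≤ 317 → not valid
2 of the 8 triples form a triangle.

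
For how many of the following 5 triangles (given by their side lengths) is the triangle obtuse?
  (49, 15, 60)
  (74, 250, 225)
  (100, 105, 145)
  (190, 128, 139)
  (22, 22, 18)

(49,15,60): 15²+49² = 2626 < 3600 = 60² → obtuse
(74,250,225): 74²+225² = 56101 < 62500 = 250² → obtuse
(100,105,145): 100²+105² = 21025 = 145² → right
(190,128,139): 128²+139² = 35705 < 36100 = 190² → obtuse
(22,22,18): 18²+22² = 808 > 484 = 22² → acute
3 of the 5 are obtuse.

3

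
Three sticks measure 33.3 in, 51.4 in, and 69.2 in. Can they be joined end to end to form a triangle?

The longest side is 69.2, and the other two sum to 84.7.
Since 84.7 > 69.2, the triangle inequality holds.

Yes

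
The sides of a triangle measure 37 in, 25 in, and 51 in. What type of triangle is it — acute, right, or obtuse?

obtuse

Compare the square of the longest side to the sum of squares of the other two: 25² + 37² = 1994 < 2601 = 51².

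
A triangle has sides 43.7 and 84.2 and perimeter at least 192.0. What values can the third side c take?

64.1 ≤ c < 127.9

Triangle inequality alone gives 40.5 < c < 127.9.
The perimeter condition gives c ≥ 192.0 − 43.7 − 84.2 = 64.1.
Intersecting the two: 64.1 ≤ c < 127.9.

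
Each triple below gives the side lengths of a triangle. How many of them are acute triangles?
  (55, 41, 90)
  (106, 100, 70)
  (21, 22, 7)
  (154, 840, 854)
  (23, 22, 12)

3

(55,41,90): 41²+55² = 4706 < 8100 = 90² → obtuse
(106,100,70): 70²+100² = 14900 > 11236 = 106² → acute
(21,22,7): 7²+21² = 490 > 484 = 22² → acute
(154,840,854): 154²+840² = 729316 = 854² → right
(23,22,12): 12²+22² = 628 > 529 = 23² → acute
3 of the 5 are acute.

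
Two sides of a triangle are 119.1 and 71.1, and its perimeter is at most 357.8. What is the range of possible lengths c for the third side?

48.0 < c ≤ 167.6

Triangle inequality alone gives 48.0 < c < 190.2.
The perimeter condition gives c ≤ 357.8 − 119.1 − 71.1 = 167.6.
Intersecting the two: 48.0 < c ≤ 167.6.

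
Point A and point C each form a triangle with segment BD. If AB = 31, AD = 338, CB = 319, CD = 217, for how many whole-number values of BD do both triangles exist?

61

From triangle ABD: 307 < BD < 369.
From triangle CBD: 102 < BD < 536.
Intersection: 307 < BD < 369, so integers 308 through 368: 61 values.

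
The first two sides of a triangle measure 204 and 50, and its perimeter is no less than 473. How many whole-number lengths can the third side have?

Triangle inequality: 154 < x < 254. Perimeter ≥ 473 gives x ≥ 473 − 204 − 50 = 219.
So 219 ≤ x < 254; integers 219 through 253: 35 values.

35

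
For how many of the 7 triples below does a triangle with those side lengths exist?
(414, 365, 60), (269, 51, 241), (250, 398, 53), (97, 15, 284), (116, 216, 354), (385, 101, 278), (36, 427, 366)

(60,365,414): 60+365 > 414 → valid
(51,241,269): 51+241 > 269 → valid
(53,250,398): 53+250 ≤ 398 → not valid
(15,97,284): 15+97 ≤ 284 → not valid
(116,216,354): 116+216 ≤ 354 → not valid
(101,278,385): 101+278 ≤ 385 → not valid
(36,366,427): 36+366 ≤ 427 → not valid
2 of the 7 triples form a triangle.

2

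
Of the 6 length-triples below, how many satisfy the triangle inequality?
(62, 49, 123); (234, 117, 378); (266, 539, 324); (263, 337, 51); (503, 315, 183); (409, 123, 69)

(49,62,123): 49+62 ≤ 123 → not valid
(117,234,378): 117+234 ≤ 378 → not valid
(266,324,539): 266+324 > 539 → valid
(51,263,337): 51+263 ≤ 337 → not valid
(183,315,503): 183+315 ≤ 503 → not valid
(69,123,409): 69+123 ≤ 409 → not valid
1 of the 6 triples forms a triangle.

1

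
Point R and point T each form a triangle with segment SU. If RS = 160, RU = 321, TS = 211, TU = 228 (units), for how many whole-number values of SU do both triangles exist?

From triangle RSU: 161 < SU < 481.
From triangle TSU: 17 < SU < 439.
Intersection: 161 < SU < 439, so integers 162 through 438: 277 values.

277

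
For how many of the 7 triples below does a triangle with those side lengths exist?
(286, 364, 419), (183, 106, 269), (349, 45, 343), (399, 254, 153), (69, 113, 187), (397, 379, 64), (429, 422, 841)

(286,364,419): 286+364 > 419 → valid
(106,183,269): 106+183 > 269 → valid
(45,343,349): 45+343 > 349 → valid
(153,254,399): 153+254 > 399 → valid
(69,113,187): 69+113 ≤ 187 → not valid
(64,379,397): 64+379 > 397 → valid
(422,429,841): 422+429 > 841 → valid
6 of the 7 triples form a triangle.

6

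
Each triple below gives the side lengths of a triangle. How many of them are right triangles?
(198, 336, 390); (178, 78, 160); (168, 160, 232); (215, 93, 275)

(198,336,390): 198²+336² = 152100 = 390² → right
(178,78,160): 78²+160² = 31684 = 178² → right
(168,160,232): 160²+168² = 53824 = 232² → right
(215,93,275): 93²+215² = 54874 < 75625 = 275² → obtuse
3 of the 4 are right.

3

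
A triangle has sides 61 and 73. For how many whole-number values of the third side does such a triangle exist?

The third side lies in the open interval (12, 134).
Integers from 13 to 133 inclusive: 133 − 13 + 1 = 121.

121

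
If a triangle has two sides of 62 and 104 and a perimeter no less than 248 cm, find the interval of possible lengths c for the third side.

Triangle inequality alone gives 42 < c < 166.
The perimeter condition gives c ≥ 248 − 62 − 104 = 82.
Intersecting the two: 82 ≤ c < 166.

82 ≤ c < 166 cm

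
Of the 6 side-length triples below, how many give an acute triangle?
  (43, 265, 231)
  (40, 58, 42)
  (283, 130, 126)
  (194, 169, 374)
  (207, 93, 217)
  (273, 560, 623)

1

(43,265,231): 43²+231² = 55210 < 70225 = 265² → obtuse
(40,58,42): 40²+42² = 3364 = 58² → right
(283,130,126): 126+130 ≤ 283, not a triangle
(194,169,374): 169+194 ≤ 374, not a triangle
(207,93,217): 93²+207² = 51498 > 47089 = 217² → acute
(273,560,623): 273²+560² = 388129 = 623² → right
1 of the 6 is acute.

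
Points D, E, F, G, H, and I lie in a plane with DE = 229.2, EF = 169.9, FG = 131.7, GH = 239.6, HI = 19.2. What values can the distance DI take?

0 ≤ DI ≤ 789.6

The maximum is all hops collinear in one direction: 229.2 + 169.9 + 131.7 + 239.6 + 19.2 = 789.6.
The longest hop is 239.6; the others sum to 550.0. Since 239.6 ≤ 550.0, the path can fold back on itself completely, so the minimum distance is 0.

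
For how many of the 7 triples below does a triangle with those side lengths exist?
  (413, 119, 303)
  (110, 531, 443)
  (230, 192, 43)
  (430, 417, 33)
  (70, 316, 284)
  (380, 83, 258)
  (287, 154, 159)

6

(119,303,413): 119+303 > 413 → valid
(110,443,531): 110+443 > 531 → valid
(43,192,230): 43+192 > 230 → valid
(33,417,430): 33+417 > 430 → valid
(70,284,316): 70+284 > 316 → valid
(83,258,380): 83+258 ≤ 380 → not valid
(154,159,287): 154+159 > 287 → valid
6 of the 7 triples form a triangle.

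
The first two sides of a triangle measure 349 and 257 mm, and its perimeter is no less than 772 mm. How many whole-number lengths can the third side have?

440

Triangle inequality: 92 < x < 606. Perimeter ≥ 772 gives x ≥ 772 − 349 − 257 = 166.
So 166 ≤ x < 606; integers 166 through 605: 440 values.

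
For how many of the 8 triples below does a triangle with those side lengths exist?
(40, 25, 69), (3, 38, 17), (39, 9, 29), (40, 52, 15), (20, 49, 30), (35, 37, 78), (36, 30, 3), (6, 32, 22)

(25,40,69): 25+40 ≤ 69 → not valid
(3,17,38): 3+17 ≤ 38 → not valid
(9,29,39): 9+29 ≤ 39 → not valid
(15,40,52): 15+40 > 52 → valid
(20,30,49): 20+30 > 49 → valid
(35,37,78): 35+37 ≤ 78 → not valid
(3,30,36): 3+30 ≤ 36 → not valid
(6,22,32): 6+22 ≤ 32 → not valid
2 of the 8 triples form a triangle.

2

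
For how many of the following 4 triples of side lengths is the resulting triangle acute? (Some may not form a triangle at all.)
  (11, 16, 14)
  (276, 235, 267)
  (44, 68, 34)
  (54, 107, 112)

3

(11,16,14): 11²+14² = 317 > 256 = 16² → acute
(276,235,267): 235²+267² = 126514 > 76176 = 276² → acute
(44,68,34): 34²+44² = 3092 < 4624 = 68² → obtuse
(54,107,112): 54²+107² = 14365 > 12544 = 112² → acute
3 of the 4 are acute.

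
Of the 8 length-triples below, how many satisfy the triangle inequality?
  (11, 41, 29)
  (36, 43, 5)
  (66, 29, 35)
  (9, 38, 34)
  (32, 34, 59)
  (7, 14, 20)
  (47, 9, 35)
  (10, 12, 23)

(11,29,41): 11+29 ≤ 41 → not valid
(5,36,43): 5+36 ≤ 43 → not valid
(29,35,66): 29+35 ≤ 66 → not valid
(9,34,38): 9+34 > 38 → valid
(32,34,59): 32+34 > 59 → valid
(7,14,20): 7+14 > 20 → valid
(9,35,47): 9+35 ≤ 47 → not valid
(10,12,23): 10+12 ≤ 23 → not valid
3 of the 8 triples form a triangle.

3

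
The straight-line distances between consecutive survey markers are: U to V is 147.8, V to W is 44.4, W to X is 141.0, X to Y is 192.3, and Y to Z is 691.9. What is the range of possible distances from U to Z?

166.4 ≤ UZ ≤ 1217.4

The maximum is all hops collinear in one direction: 147.8 + 44.4 + 141.0 + 192.3 + 691.9 = 1217.4.
The longest hop is 691.9; the others sum to 525.5. Folding the others back against it leaves at least 691.9 − 525.5 = 166.4.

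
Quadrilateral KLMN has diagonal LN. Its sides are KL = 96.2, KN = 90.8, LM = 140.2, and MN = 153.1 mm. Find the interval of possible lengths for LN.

12.9 < LN < 187.0

From triangle KLN: |96.2 − 90.8| < LN < 96.2 + 90.8, i.e. 5.4 < LN < 187.0.
From triangle MLN: 12.9 < LN < 293.3.
Both must hold, so LN lies in the intersection.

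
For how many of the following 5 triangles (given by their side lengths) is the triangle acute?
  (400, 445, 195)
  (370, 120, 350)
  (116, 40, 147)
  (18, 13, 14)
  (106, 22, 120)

1

(400,445,195): 195²+400² = 198025 = 445² → right
(370,120,350): 120²+350² = 136900 = 370² → right
(116,40,147): 40²+116² = 15056 < 21609 = 147² → obtuse
(18,13,14): 13²+14² = 365 > 324 = 18² → acute
(106,22,120): 22²+106² = 11720 < 14400 = 120² → obtuse
1 of the 5 is acute.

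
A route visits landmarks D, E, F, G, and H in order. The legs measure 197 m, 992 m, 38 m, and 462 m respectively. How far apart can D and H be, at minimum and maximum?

The maximum is all hops collinear in one direction: 197 + 992 + 38 + 462 = 1689.
The longest hop is 992; the others sum to 697. Folding the others back against it leaves at least 992 − 697 = 295.

295 ≤ DH ≤ 1689 m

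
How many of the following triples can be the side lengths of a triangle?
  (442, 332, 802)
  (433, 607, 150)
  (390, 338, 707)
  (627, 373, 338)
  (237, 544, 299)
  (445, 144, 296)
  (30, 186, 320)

(332,442,802): 332+442 ≤ 802 → not valid
(150,433,607): 150+433 ≤ 607 → not valid
(338,390,707): 338+390 > 707 → valid
(338,373,627): 338+373 > 627 → valid
(237,299,544): 237+299 ≤ 544 → not valid
(144,296,445): 144+296 ≤ 445 → not valid
(30,186,320): 30+186 ≤ 320 → not valid
2 of the 7 triples form a triangle.

2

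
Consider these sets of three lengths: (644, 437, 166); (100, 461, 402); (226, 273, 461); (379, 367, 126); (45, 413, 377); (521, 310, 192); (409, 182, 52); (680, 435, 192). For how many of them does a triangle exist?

(166,437,644): 166+437 ≤ 644 → not valid
(100,402,461): 100+402 > 461 → valid
(226,273,461): 226+273 > 461 → valid
(126,367,379): 126+367 > 379 → valid
(45,377,413): 45+377 > 413 → valid
(192,310,521): 192+310 ≤ 521 → not valid
(52,182,409): 52+182 ≤ 409 → not valid
(192,435,680): 192+435 ≤ 680 → not valid
4 of the 8 triples form a triangle.

4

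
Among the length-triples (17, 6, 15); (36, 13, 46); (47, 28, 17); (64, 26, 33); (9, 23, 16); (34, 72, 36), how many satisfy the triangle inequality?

3

(6,15,17): 6+15 > 17 → valid
(13,36,46): 13+36 > 46 → valid
(17,28,47): 17+28 ≤ 47 → not valid
(26,33,64): 26+33 ≤ 64 → not valid
(9,16,23): 9+16 > 23 → valid
(34,36,72): 34+36 ≤ 72 → not valid
3 of the 6 triples form a triangle.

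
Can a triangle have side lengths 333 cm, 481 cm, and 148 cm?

No

The two shorter sides sum to 481, exactly equal to the longest side 481.
That gives only a degenerate (flat) triangle — the inequality must be strict.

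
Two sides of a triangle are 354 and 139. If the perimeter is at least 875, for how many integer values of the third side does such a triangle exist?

111

Triangle inequality: 215 < x < 493. Perimeter ≥ 875 gives x ≥ 875 − 354 − 139 = 382.
So 382 ≤ x < 493; integers 382 through 492: 111 values.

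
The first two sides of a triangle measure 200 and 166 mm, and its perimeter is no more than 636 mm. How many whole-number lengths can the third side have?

Triangle inequality: 34 < x < 366. Perimeter ≤ 636 gives x ≤ 636 − 200 − 166 = 270.
So 34 < x ≤ 270; integers 35 through 270: 236 values.

236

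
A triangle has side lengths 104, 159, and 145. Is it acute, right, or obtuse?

Compare the square of the longest side to the sum of squares of the other two: 104² + 145² = 31841 > 25281 = 159².

acute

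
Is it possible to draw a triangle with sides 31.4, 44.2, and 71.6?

The longest side is 71.6, and the other two sum to 75.6.
Since 75.6 > 71.6, the triangle inequality holds.

Yes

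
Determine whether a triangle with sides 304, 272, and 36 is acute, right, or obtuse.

obtuse

Compare the square of the longest side to the sum of squares of the other two: 36² + 272² = 75280 < 92416 = 304².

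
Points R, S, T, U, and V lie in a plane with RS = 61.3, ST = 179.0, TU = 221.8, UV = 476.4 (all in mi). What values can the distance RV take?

14.3 ≤ RV ≤ 938.5 mi

The maximum is all hops collinear in one direction: 61.3 + 179.0 + 221.8 + 476.4 = 938.5.
The longest hop is 476.4; the others sum to 462.1. Folding the others back against it leaves at least 476.4 − 462.1 = 14.3.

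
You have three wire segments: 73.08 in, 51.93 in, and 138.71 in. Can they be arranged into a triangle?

The longest side is 138.71, but the other two sum to only 125.01.
125.01 < 138.71, so the triangle inequality fails.

No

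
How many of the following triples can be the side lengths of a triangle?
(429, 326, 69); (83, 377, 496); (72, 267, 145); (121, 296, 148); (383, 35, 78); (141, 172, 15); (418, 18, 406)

1

(69,326,429): 69+326 ≤ 429 → not valid
(83,377,496): 83+377 ≤ 496 → not valid
(72,145,267): 72+145 ≤ 267 → not valid
(121,148,296): 121+148 ≤ 296 → not valid
(35,78,383): 35+78 ≤ 383 → not valid
(15,141,172): 15+141 ≤ 172 → not valid
(18,406,418): 18+406 > 418 → valid
1 of the 7 triples forms a triangle.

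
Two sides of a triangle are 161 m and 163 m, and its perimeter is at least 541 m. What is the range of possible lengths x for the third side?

Triangle inequality alone gives 2 < x < 324.
The perimeter condition gives x ≥ 541 − 161 − 163 = 217.
Intersecting the two: 217 ≤ x < 324.

217 ≤ x < 324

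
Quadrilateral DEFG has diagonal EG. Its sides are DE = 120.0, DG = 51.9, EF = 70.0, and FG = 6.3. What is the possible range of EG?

68.1 < EG < 76.3

From triangle DEG: |120.0 − 51.9| < EG < 120.0 + 51.9, i.e. 68.1 < EG < 171.9.
From triangle FEG: 63.7 < EG < 76.3.
Both must hold, so EG lies in the intersection.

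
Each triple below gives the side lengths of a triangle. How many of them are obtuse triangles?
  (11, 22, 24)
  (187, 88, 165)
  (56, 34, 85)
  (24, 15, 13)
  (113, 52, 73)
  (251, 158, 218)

(11,22,24): 11²+22² = 605 > 576 = 24² → acute
(187,88,165): 88²+165² = 34969 = 187² → right
(56,34,85): 34²+56² = 4292 < 7225 = 85² → obtuse
(24,15,13): 13²+15² = 394 < 576 = 24² → obtuse
(113,52,73): 52²+73² = 8033 < 12769 = 113² → obtuse
(251,158,218): 158²+218² = 72488 > 63001 = 251² → acute
3 of the 6 are obtuse.

3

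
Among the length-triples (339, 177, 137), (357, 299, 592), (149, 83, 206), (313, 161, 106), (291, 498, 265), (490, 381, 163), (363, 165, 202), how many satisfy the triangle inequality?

5

(137,177,339): 137+177 ≤ 339 → not valid
(299,357,592): 299+357 > 592 → valid
(83,149,206): 83+149 > 206 → valid
(106,161,313): 106+161 ≤ 313 → not valid
(265,291,498): 265+291 > 498 → valid
(163,381,490): 163+381 > 490 → valid
(165,202,363): 165+202 > 363 → valid
5 of the 7 triples form a triangle.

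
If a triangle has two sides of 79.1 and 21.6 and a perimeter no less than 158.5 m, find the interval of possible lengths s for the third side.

Triangle inequality alone gives 57.5 < s < 100.7.
The perimeter condition gives s ≥ 158.5 − 79.1 − 21.6 = 57.8.
Intersecting the two: 57.8 ≤ s < 100.7.

57.8 ≤ s < 100.7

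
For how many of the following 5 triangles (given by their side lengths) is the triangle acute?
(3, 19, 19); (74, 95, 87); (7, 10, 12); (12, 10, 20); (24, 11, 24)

(3,19,19): 3²+19² = 370 > 361 = 19² → acute
(74,95,87): 74²+87² = 13045 > 9025 = 95² → acute
(7,10,12): 7²+10² = 149 > 144 = 12² → acute
(12,10,20): 10²+12² = 244 < 400 = 20² → obtuse
(24,11,24): 11²+24² = 697 > 576 = 24² → acute
4 of the 5 are acute.

4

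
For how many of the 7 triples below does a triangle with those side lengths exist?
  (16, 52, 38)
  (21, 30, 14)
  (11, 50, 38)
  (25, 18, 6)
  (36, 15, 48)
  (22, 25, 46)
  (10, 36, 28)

5

(16,38,52): 16+38 > 52 → valid
(14,21,30): 14+21 > 30 → valid
(11,38,50): 11+38 ≤ 50 → not valid
(6,18,25): 6+18 ≤ 25 → not valid
(15,36,48): 15+36 > 48 → valid
(22,25,46): 22+25 > 46 → valid
(10,28,36): 10+28 > 36 → valid
5 of the 7 triples form a triangle.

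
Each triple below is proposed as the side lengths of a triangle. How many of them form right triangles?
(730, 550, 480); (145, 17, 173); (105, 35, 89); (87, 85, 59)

(730,550,480): 480²+550² = 532900 = 730² → right
(145,17,173): 17+145 ≤ 173, not a triangle
(105,35,89): 35²+89² = 9146 < 11025 = 105² → obtuse
(87,85,59): 59²+85² = 10706 > 7569 = 87² → acute
1 of the 4 is right.

1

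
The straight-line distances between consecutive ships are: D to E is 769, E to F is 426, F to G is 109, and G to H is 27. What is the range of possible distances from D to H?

207 ≤ DH ≤ 1331

The maximum is all hops collinear in one direction: 769 + 426 + 109 + 27 = 1331.
The longest hop is 769; the others sum to 562. Folding the others back against it leaves at least 769 − 562 = 207.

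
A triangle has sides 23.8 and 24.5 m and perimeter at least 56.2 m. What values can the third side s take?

7.9 ≤ s < 48.3

Triangle inequality alone gives 0.7 < s < 48.3.
The perimeter condition gives s ≥ 56.2 − 23.8 − 24.5 = 7.9.
Intersecting the two: 7.9 ≤ s < 48.3.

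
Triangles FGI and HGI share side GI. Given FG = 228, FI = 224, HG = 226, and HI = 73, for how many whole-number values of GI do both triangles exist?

From triangle FGI: 4 < GI < 452.
From triangle HGI: 153 < GI < 299.
Intersection: 153 < GI < 299, so integers 154 through 298: 145 values.

145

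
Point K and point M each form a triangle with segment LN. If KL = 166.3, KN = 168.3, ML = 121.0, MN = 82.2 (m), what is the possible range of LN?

From triangle KLN: |166.3 − 168.3| < LN < 166.3 + 168.3, i.e. 2.0 < LN < 334.6.
From triangle MLN: 38.8 < LN < 203.2.
Both must hold, so LN lies in the intersection.

38.8 < LN < 203.2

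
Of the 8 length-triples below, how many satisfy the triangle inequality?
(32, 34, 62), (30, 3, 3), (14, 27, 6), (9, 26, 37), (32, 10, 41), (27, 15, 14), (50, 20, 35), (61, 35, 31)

(32,34,62): 32+34 > 62 → valid
(3,3,30): 3+3 ≤ 30 → not valid
(6,14,27): 6+14 ≤ 27 → not valid
(9,26,37): 9+26 ≤ 37 → not valid
(10,32,41): 10+32 > 41 → valid
(14,15,27): 14+15 > 27 → valid
(20,35,50): 20+35 > 50 → valid
(31,35,61): 31+35 > 61 → valid
5 of the 8 triples form a triangle.

5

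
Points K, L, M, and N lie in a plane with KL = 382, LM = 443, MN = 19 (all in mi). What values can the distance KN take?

The maximum is all hops collinear in one direction: 382 + 443 + 19 = 844.
The longest hop is 443; the others sum to 401. Folding the others back against it leaves at least 443 − 401 = 42.

42 ≤ KN ≤ 844 mi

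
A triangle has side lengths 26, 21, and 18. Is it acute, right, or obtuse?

Compare the square of the longest side to the sum of squares of the other two: 18² + 21² = 765 > 676 = 26².

acute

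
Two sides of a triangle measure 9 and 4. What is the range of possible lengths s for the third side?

5 < s < 13

By the triangle inequality, s must be less than 9 + 4 = 13 and greater than |9 − 4| = 5.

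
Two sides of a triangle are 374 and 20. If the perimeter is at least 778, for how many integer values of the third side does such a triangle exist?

10

Triangle inequality: 354 < x < 394. Perimeter ≥ 778 gives x ≥ 778 − 374 − 20 = 384.
So 384 ≤ x < 394; integers 384 through 393: 10 values.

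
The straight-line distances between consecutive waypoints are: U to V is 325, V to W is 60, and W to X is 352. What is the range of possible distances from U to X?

0 ≤ UX ≤ 737

The maximum is all hops collinear in one direction: 325 + 60 + 352 = 737.
The longest hop is 352; the others sum to 385. Since 352 ≤ 385, the path can fold back on itself completely, so the minimum distance is 0.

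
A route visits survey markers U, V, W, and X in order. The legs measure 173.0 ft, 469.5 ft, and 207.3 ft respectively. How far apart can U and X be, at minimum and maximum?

89.2 ≤ UX ≤ 849.8 ft

The maximum is all hops collinear in one direction: 173.0 + 469.5 + 207.3 = 849.8.
The longest hop is 469.5; the others sum to 380.3. Folding the others back against it leaves at least 469.5 − 380.3 = 89.2.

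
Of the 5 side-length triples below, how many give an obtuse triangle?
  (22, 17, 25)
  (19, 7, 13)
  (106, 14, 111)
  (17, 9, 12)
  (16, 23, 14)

(22,17,25): 17²+22² = 773 > 625 = 25² → acute
(19,7,13): 7²+13² = 218 < 361 = 19² → obtuse
(106,14,111): 14²+106² = 11432 < 12321 = 111² → obtuse
(17,9,12): 9²+12² = 225 < 289 = 17² → obtuse
(16,23,14): 14²+16² = 452 < 529 = 23² → obtuse
4 of the 5 are obtuse.

4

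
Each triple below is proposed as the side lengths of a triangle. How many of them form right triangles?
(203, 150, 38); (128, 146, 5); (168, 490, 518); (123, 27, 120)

(203,150,38): 38+150 ≤ 203, not a triangle
(128,146,5): 5+128 ≤ 146, not a triangle
(168,490,518): 168²+490² = 268324 = 518² → right
(123,27,120): 27²+120² = 15129 = 123² → right
2 of the 4 are right.

2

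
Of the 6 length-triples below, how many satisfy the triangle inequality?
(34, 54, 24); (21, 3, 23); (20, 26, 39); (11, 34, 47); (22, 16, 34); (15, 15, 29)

(24,34,54): 24+34 > 54 → valid
(3,21,23): 3+21 > 23 → valid
(20,26,39): 20+26 > 39 → valid
(11,34,47): 11+34 ≤ 47 → not valid
(16,22,34): 16+22 > 34 → valid
(15,15,29): 15+15 > 29 → valid
5 of the 6 triples form a triangle.

5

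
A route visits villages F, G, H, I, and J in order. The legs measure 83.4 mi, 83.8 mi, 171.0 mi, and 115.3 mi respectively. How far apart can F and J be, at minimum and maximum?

0 ≤ FJ ≤ 453.5 mi

The maximum is all hops collinear in one direction: 83.4 + 83.8 + 171.0 + 115.3 = 453.5.
The longest hop is 171.0; the others sum to 282.5. Since 171.0 ≤ 282.5, the path can fold back on itself completely, so the minimum distance is 0.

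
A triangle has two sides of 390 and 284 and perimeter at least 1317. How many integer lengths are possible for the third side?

Triangle inequality: 106 < x < 674. Perimeter ≥ 1317 gives x ≥ 1317 − 390 − 284 = 643.
So 643 ≤ x < 674; integers 643 through 673: 31 values.

31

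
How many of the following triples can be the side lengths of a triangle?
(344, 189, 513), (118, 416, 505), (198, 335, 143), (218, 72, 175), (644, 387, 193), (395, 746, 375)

5

(189,344,513): 189+344 > 513 → valid
(118,416,505): 118+416 > 505 → valid
(143,198,335): 143+198 > 335 → valid
(72,175,218): 72+175 > 218 → valid
(193,387,644): 193+387 ≤ 644 → not valid
(375,395,746): 375+395 > 746 → valid
5 of the 6 triples form a triangle.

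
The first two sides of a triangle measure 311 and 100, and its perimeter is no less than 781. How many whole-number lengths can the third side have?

41

Triangle inequality: 211 < x < 411. Perimeter ≥ 781 gives x ≥ 781 − 311 − 100 = 370.
So 370 ≤ x < 411; integers 370 through 410: 41 values.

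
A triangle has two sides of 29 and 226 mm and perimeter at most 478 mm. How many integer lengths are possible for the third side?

26

Triangle inequality: 197 < x < 255. Perimeter ≤ 478 gives x ≤ 478 − 29 − 226 = 223.
So 197 < x ≤ 223; integers 198 through 223: 26 values.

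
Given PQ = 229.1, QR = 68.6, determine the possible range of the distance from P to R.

160.5 ≤ PR ≤ 297.7

By the triangle inequality, |229.1 − 68.6| ≤ PR ≤ 229.1 + 68.6.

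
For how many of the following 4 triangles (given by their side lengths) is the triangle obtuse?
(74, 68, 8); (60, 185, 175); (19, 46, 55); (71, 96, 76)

2

(74,68,8): 8²+68² = 4688 < 5476 = 74² → obtuse
(60,185,175): 60²+175² = 34225 = 185² → right
(19,46,55): 19²+46² = 2477 < 3025 = 55² → obtuse
(71,96,76): 71²+76² = 10817 > 9216 = 96² → acute
2 of the 4 are obtuse.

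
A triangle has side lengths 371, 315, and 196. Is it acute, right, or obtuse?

Compare the square of the longest side to the sum of squares of the other two: 196² + 315² = 137641 = 371².

right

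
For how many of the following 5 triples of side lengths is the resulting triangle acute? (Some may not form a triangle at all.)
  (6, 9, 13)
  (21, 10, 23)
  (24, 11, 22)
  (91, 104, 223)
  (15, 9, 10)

(6,9,13): 6²+9² = 117 < 169 = 13² → obtuse
(21,10,23): 10²+21² = 541 > 529 = 23² → acute
(24,11,22): 11²+22² = 605 > 576 = 24² → acute
(91,104,223): 91+104 ≤ 223, not a triangle
(15,9,10): 9²+10² = 181 < 225 = 15² → obtuse
2 of the 5 are acute.

2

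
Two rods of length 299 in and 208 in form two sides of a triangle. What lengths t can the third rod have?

91 < t < 507 (in)

By the triangle inequality, t must be less than 299 + 208 = 507 and greater than |299 − 208| = 91.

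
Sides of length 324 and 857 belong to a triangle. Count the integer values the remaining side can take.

647

The third side lies in the open interval (533, 1181).
Integers from 534 to 1180 inclusive: 1180 − 534 + 1 = 647.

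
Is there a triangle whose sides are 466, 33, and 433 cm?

No

The two shorter sides sum to 466, exactly equal to the longest side 466.
That gives only a degenerate (flat) triangle — the inequality must be strict.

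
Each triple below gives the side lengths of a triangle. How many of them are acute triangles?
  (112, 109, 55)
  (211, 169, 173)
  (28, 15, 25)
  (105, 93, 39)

(112,109,55): 55²+109² = 14906 > 12544 = 112² → acute
(211,169,173): 169²+173² = 58490 > 44521 = 211² → acute
(28,15,25): 15²+25² = 850 > 784 = 28² → acute
(105,93,39): 39²+93² = 10170 < 11025 = 105² → obtuse
3 of the 4 are acute.

3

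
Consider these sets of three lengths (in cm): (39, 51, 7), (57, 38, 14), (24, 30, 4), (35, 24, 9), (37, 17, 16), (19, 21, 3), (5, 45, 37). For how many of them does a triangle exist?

(7,39,51): 7+39 ≤ 51 → not valid
(14,38,57): 14+38 ≤ 57 → not valid
(4,24,30): 4+24 ≤ 30 → not valid
(9,24,35): 9+24 ≤ 35 → not valid
(16,17,37): 16+17 ≤ 37 → not valid
(3,19,21): 3+19 > 21 → valid
(5,37,45): 5+37 ≤ 45 → not valid
1 of the 7 triples forms a triangle.

1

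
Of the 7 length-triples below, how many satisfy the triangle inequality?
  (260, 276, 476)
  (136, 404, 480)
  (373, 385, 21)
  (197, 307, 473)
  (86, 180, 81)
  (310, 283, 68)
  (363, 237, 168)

6

(260,276,476): 260+276 > 476 → valid
(136,404,480): 136+404 > 480 → valid
(21,373,385): 21+373 > 385 → valid
(197,307,473): 197+307 > 473 → valid
(81,86,180): 81+86 ≤ 180 → not valid
(68,283,310): 68+283 > 310 → valid
(168,237,363): 168+237 > 363 → valid
6 of the 7 triples form a triangle.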